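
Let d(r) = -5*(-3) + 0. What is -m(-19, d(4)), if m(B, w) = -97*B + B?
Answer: -1824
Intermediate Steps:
d(r) = 15 (d(r) = 15 + 0 = 15)
m(B, w) = -96*B
-m(-19, d(4)) = -(-96)*(-19) = -1*1824 = -1824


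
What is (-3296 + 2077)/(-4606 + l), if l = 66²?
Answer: 1219/250 ≈ 4.8760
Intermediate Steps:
l = 4356
(-3296 + 2077)/(-4606 + l) = (-3296 + 2077)/(-4606 + 4356) = -1219/(-250) = -1219*(-1/250) = 1219/250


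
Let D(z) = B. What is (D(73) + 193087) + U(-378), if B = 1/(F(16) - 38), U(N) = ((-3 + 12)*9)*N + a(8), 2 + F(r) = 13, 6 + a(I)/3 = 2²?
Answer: 4386500/27 ≈ 1.6246e+5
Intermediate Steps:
a(I) = -6 (a(I) = -18 + 3*2² = -18 + 3*4 = -18 + 12 = -6)
F(r) = 11 (F(r) = -2 + 13 = 11)
U(N) = -6 + 81*N (U(N) = ((-3 + 12)*9)*N - 6 = (9*9)*N - 6 = 81*N - 6 = -6 + 81*N)
B = -1/27 (B = 1/(11 - 38) = 1/(-27) = -1/27 ≈ -0.037037)
D(z) = -1/27
(D(73) + 193087) + U(-378) = (-1/27 + 193087) + (-6 + 81*(-378)) = 5213348/27 + (-6 - 30618) = 5213348/27 - 30624 = 4386500/27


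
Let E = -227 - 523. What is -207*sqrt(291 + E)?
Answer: -621*I*sqrt(51) ≈ -4434.8*I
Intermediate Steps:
E = -750
-207*sqrt(291 + E) = -207*sqrt(291 - 750) = -621*I*sqrt(51)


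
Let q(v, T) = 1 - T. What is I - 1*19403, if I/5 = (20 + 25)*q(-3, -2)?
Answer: -18728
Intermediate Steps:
I = 675 (I = 5*((20 + 25)*(1 - 1*(-2))) = 5*(45*(1 + 2)) = 5*(45*3) = 5*135 = 675)
I - 1*19403 = 675 - 1*19403 = 675 - 19403 = -18728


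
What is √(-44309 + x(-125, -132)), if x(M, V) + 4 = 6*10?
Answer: 3*I*√4917 ≈ 210.36*I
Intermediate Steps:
x(M, V) = 56 (x(M, V) = -4 + 6*10 = -4 + 60 = 56)
√(-44309 + x(-125, -132)) = √(-44309 + 56) = √(-44253) = 3*I*√4917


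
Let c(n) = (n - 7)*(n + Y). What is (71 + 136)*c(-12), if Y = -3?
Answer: 58995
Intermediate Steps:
c(n) = (-7 + n)*(-3 + n) (c(n) = (n - 7)*(n - 3) = (-7 + n)*(-3 + n))
(71 + 136)*c(-12) = (71 + 136)*(21 + (-12)² - 10*(-12)) = 207*(21 + 144 + 120) = 207*285 = 58995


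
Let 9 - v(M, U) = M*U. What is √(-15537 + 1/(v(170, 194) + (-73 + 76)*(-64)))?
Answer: 2*I*√4271838220429/33163 ≈ 124.65*I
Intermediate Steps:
v(M, U) = 9 - M*U
√(-15537 + 1/(v(170, 194) + (-73 + 76)*(-64))) = √(-15537 + 1/((9 - 1*170*194) + (-73 + 76)*(-64))) = √(-15537 + 1/((9 - 32980) + 3*(-64))) = √(-15537 + 1/(-32971 - 192)) = √(-15537 + 1/(-33163)) = √(-15537 - 1/33163) = √(-515253532/33163) = 2*I*√4271838220429/33163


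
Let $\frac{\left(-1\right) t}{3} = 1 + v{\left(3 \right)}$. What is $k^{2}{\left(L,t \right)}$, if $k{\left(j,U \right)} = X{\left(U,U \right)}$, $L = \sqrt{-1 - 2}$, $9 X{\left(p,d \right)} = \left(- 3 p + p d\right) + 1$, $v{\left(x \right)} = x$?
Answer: $\frac{32761}{81} \approx 404.46$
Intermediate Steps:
$X{\left(p,d \right)} = \frac{1}{9} - \frac{p}{3} + \frac{d p}{9}$ ($X{\left(p,d \right)} = \frac{\left(- 3 p + p d\right) + 1}{9} = \frac{\left(- 3 p + d p\right) + 1}{9} = \frac{1 - 3 p + d p}{9} = \frac{1}{9} - \frac{p}{3} + \frac{d p}{9}$)
$L = i \sqrt{3}$ ($L = \sqrt{-3} = i \sqrt{3} \approx 1.732 i$)
$t = -12$ ($t = - 3 \left(1 + 3\right) = \left(-3\right) 4 = -12$)
$k{\left(j,U \right)} = \frac{1}{9} - \frac{U}{3} + \frac{U^{2}}{9}$ ($k{\left(j,U \right)} = \frac{1}{9} - \frac{U}{3} + \frac{U U}{9} = \frac{1}{9} - \frac{U}{3} + \frac{U^{2}}{9}$)
$k^{2}{\left(L,t \right)} = \left(\frac{1}{9} - -4 + \frac{\left(-12\right)^{2}}{9}\right)^{2} = \left(\frac{1}{9} + 4 + \frac{1}{9} \cdot 144\right)^{2} = \left(\frac{1}{9} + 4 + 16\right)^{2} = \left(\frac{181}{9}\right)^{2} = \frac{32761}{81}$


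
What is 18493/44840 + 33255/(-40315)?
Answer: -149121781/361544920 ≈ -0.41246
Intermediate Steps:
18493/44840 + 33255/(-40315) = 18493*(1/44840) + 33255*(-1/40315) = 18493/44840 - 6651/8063 = -149121781/361544920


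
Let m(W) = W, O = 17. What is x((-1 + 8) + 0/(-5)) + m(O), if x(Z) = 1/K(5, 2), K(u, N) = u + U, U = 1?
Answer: 103/6 ≈ 17.167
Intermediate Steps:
K(u, N) = 1 + u (K(u, N) = u + 1 = 1 + u)
x(Z) = ⅙ (x(Z) = 1/(1 + 5) = 1/6 = ⅙)
x((-1 + 8) + 0/(-5)) + m(O) = ⅙ + 17 = 103/6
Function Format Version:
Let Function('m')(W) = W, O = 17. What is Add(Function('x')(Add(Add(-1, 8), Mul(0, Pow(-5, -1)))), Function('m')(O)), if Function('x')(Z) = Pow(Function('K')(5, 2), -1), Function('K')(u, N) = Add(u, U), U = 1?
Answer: Rational(103, 6) ≈ 17.167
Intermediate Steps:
Function('K')(u, N) = Add(1, u) (Function('K')(u, N) = Add(u, 1) = Add(1, u))
Function('x')(Z) = Rational(1, 6) (Function('x')(Z) = Pow(Add(1, 5), -1) = Pow(6, -1) = Rational(1, 6))
Add(Function('x')(Add(Add(-1, 8), Mul(0, Pow(-5, -1)))), Function('m')(O)) = Add(Rational(1, 6), 17) = Rational(103, 6)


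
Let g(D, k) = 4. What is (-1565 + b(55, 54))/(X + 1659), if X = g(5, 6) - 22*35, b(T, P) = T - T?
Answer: -1565/893 ≈ -1.7525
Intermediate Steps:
b(T, P) = 0
X = -766 (X = 4 - 22*35 = 4 - 770 = -766)
(-1565 + b(55, 54))/(X + 1659) = (-1565 + 0)/(-766 + 1659) = -1565/893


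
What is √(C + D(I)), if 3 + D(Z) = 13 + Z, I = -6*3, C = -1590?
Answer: I*√1598 ≈ 39.975*I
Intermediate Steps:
I = -18
D(Z) = 10 + Z (D(Z) = -3 + (13 + Z) = 10 + Z)
√(C + D(I)) = √(-1590 + (10 - 18)) = √(-1590 - 8) = √(-1598) = I*√1598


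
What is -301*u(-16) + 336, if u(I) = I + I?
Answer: 9968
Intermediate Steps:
u(I) = 2*I
-301*u(-16) + 336 = -602*(-16) + 336 = -301*(-32) + 336 = 9632 + 336 = 9968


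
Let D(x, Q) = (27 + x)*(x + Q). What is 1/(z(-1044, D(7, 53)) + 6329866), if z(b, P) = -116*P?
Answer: 1/6093226 ≈ 1.6412e-7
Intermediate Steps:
D(x, Q) = (27 + x)*(Q + x)
1/(z(-1044, D(7, 53)) + 6329866) = 1/(-116*(7**2 + 27*53 + 27*7 + 53*7) + 6329866) = 1/(-116*(49 + 1431 + 189 + 371) + 6329866) = 1/(-116*2040 + 6329866) = 1/(-236640 + 6329866) = 1/6093226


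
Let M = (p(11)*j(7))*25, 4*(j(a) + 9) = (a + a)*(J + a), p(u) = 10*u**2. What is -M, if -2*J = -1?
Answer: -1043625/2 ≈ -5.2181e+5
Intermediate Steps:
J = 1/2 (J = -1/2*(-1) = 1/2 ≈ 0.50000)
j(a) = -9 + a*(1/2 + a)/2 (j(a) = -9 + ((a + a)*(1/2 + a))/4 = -9 + ((2*a)*(1/2 + a))/4 = -9 + (2*a*(1/2 + a))/4 = -9 + a*(1/2 + a)/2)
M = 1043625/2 (M = ((10*11**2)*(-9 + (1/2)*7**2 + (1/4)*7))*25 = ((10*121)*(-9 + (1/2)*49 + 7/4))*25 = (1210*(-9 + 49/2 + 7/4))*25 = (1210*(69/4))*25 = (41745/2)*25 = 1043625/2 ≈ 5.2181e+5)
-M = -1*1043625/2 = -1043625/2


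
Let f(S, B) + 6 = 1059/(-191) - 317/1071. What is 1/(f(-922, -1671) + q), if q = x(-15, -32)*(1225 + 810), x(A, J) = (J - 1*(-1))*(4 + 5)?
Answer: -204561/116144998267 ≈ -1.7613e-6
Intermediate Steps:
x(A, J) = 9 + 9*J (x(A, J) = (J + 1)*9 = (1 + J)*9 = 9 + 9*J)
f(S, B) = -2422102/204561 (f(S, B) = -6 + (1059/(-191) - 317/1071) = -6 + (1059*(-1/191) - 317*1/1071) = -6 + (-1059/191 - 317/1071) = -6 - 1194736/204561 = -2422102/204561)
q = -567765 (q = (9 + 9*(-32))*(1225 + 810) = (9 - 288)*2035 = -279*2035 = -567765)
1/(f(-922, -1671) + q) = 1/(-2422102/204561 - 567765) = 1/(-116144998267/204561) = -204561/116144998267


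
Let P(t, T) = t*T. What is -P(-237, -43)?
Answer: -10191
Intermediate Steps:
P(t, T) = T*t
-P(-237, -43) = -(-43)*(-237) = -1*10191 = -10191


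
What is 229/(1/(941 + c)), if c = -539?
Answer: 92058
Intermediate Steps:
229/(1/(941 + c)) = 229/(1/(941 - 539)) = 229/(1/402) = 229*402 = 92058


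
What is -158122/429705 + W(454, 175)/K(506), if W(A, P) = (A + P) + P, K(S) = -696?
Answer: -37961311/24922890 ≈ -1.5232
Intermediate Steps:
W(A, P) = A + 2*P
-158122/429705 + W(454, 175)/K(506) = -158122/429705 + (454 + 2*175)/(-696) = -158122*1/429705 + (454 + 350)*(-1/696) = -158122/429705 + 804*(-1/696) = -158122/429705 - 67/58 = -37961311/24922890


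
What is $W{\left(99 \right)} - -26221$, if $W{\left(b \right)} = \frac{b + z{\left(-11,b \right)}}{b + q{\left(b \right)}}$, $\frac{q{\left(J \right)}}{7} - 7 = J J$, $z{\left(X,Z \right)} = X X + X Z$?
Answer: $\frac{1802823986}{68755} \approx 26221.0$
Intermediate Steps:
$z{\left(X,Z \right)} = X^{2} + X Z$
$q{\left(J \right)} = 49 + 7 J^{2}$ ($q{\left(J \right)} = 49 + 7 J J = 49 + 7 J^{2}$)
$W{\left(b \right)} = \frac{121 - 10 b}{49 + b + 7 b^{2}}$ ($W{\left(b \right)} = \frac{b - 11 \left(-11 + b\right)}{b + \left(49 + 7 b^{2}\right)} = \frac{b - \left(-121 + 11 b\right)}{49 + b + 7 b^{2}} = \frac{121 - 10 b}{49 + b + 7 b^{2}}$)
$W{\left(99 \right)} - -26221 = \frac{121 - 990}{49 + 99 + 7 \cdot 99^{2}} - -26221 = \frac{121 - 990}{49 + 99 + 7 \cdot 9801} + 26221 = \frac{1}{49 + 99 + 68607} \left(-869\right) + 26221 = \frac{1}{68755} \left(-869\right) + 26221 = - \frac{869}{68755} + 26221 = \frac{1802823986}{68755}$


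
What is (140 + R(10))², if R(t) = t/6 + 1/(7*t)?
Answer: 885241009/44100 ≈ 20074.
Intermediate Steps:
R(t) = t/6 + 1/(7*t) (R(t) = t*(⅙) + 1/(7*t) = t/6 + 1/(7*t))
(140 + R(10))² = (140 + ((⅙)*10 + (⅐)/10))² = (140 + (5/3 + (⅐)*(⅒)))² = (140 + (5/3 + 1/70))² = (140 + 353/210)² = (29753/210)² = 885241009/44100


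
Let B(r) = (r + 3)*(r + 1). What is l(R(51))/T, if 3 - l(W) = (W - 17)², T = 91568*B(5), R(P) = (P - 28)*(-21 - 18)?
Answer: -835393/4395264 ≈ -0.19007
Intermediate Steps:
B(r) = (1 + r)*(3 + r) (B(r) = (3 + r)*(1 + r) = (1 + r)*(3 + r))
R(P) = 1092 - 39*P (R(P) = (-28 + P)*(-39) = 1092 - 39*P)
T = 4395264 (T = 91568*(3 + 5² + 4*5) = 91568*(3 + 25 + 20) = 91568*48 = 4395264)
l(W) = 3 - (-17 + W)² (l(W) = 3 - (W - 17)² = 3 - (-17 + W)²)
l(R(51))/T = (3 - (-17 + (1092 - 39*51))²)/4395264 = (3 - (-17 + (1092 - 1989))²)*(1/4395264) = (3 - (-17 - 897)²)*(1/4395264) = (3 - 1*(-914)²)*(1/4395264) = (3 - 1*835396)*(1/4395264) = (3 - 835396)*(1/4395264) = -835393*1/4395264 = -835393/4395264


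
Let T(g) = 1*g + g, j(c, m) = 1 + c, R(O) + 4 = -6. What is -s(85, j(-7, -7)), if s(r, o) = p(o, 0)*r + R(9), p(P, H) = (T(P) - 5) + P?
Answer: 1965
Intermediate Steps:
R(O) = -10 (R(O) = -4 - 6 = -10)
T(g) = 2*g (T(g) = g + g = 2*g)
p(P, H) = -5 + 3*P (p(P, H) = (2*P - 5) + P = (-5 + 2*P) + P = -5 + 3*P)
s(r, o) = -10 + r*(-5 + 3*o) (s(r, o) = (-5 + 3*o)*r - 10 = r*(-5 + 3*o) - 10 = -10 + r*(-5 + 3*o))
-s(85, j(-7, -7)) = -(-10 + 85*(-5 + 3*(1 - 7))) = -(-10 + 85*(-5 + 3*(-6))) = -(-10 + 85*(-5 - 18)) = -(-10 + 85*(-23)) = -(-10 - 1955) = -1*(-1965) = 1965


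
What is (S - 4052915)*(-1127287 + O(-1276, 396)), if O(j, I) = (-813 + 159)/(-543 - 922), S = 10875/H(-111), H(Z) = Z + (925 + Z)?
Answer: 941072559271452874/205979 ≈ 4.5688e+12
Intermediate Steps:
H(Z) = 925 + 2*Z
S = 10875/703 (S = 10875/(925 + 2*(-111)) = 10875/(925 - 222) = 10875/703 ≈ 15.469)
O(j, I) = 654/1465 (O(j, I) = -654/(-1465) = -654*(-1/1465) = 654/1465)
(S - 4052915)*(-1127287 + O(-1276, 396)) = (10875/703 - 4052915)*(-1127287 + 654/1465) = -2849188370/703*(-1651474801/1465) = 941072559271452874/205979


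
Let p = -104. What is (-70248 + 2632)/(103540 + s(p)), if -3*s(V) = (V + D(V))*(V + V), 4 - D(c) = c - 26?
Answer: -16904/26405 ≈ -0.64018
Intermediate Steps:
D(c) = 30 - c (D(c) = 4 - (c - 26) = 4 - (-26 + c) = 4 + (26 - c) = 30 - c)
s(V) = -20*V (s(V) = -(V + (30 - V))*(V + V)/3 = -10*2*V = -20*V)
(-70248 + 2632)/(103540 + s(p)) = (-70248 + 2632)/(103540 - 20*(-104)) = -67616/(103540 + 2080) = -67616/105620 = -67616*1/105620 = -16904/26405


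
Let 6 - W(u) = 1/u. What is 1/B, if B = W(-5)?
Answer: 5/31 ≈ 0.16129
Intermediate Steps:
W(u) = 6 - 1/u
B = 31/5 (B = 6 - 1/(-5) = 6 - 1*(-⅕) = 6 + ⅕ = 31/5 ≈ 6.2000)
1/B = 1/(31/5) = 5/31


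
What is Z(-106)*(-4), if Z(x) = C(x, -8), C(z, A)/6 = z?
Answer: 2544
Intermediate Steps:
C(z, A) = 6*z
Z(x) = 6*x
Z(-106)*(-4) = (6*(-106))*(-4) = -636*(-4) = 2544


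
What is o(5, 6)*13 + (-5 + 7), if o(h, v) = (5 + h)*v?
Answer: 782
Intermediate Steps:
o(h, v) = v*(5 + h)
o(5, 6)*13 + (-5 + 7) = (6*(5 + 5))*13 + (-5 + 7) = (6*10)*13 + 2 = 60*13 + 2 = 780 + 2 = 782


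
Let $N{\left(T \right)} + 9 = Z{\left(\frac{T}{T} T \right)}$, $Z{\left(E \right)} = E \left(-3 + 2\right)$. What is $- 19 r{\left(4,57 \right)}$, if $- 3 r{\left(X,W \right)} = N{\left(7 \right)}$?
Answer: $- \frac{304}{3} \approx -101.33$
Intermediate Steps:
$Z{\left(E \right)} = - E$ ($Z{\left(E \right)} = E \left(-1\right) = - E$)
$N{\left(T \right)} = -9 - T$ ($N{\left(T \right)} = -9 - \frac{T}{T} T = -9 - 1 T = -9 - T$)
$r{\left(X,W \right)} = \frac{16}{3}$ ($r{\left(X,W \right)} = - \frac{-9 - 7}{3} = \left(- \frac{1}{3}\right) \left(-16\right) = \frac{16}{3}$)
$- 19 r{\left(4,57 \right)} = \left(-19\right) \frac{16}{3} = - \frac{304}{3}$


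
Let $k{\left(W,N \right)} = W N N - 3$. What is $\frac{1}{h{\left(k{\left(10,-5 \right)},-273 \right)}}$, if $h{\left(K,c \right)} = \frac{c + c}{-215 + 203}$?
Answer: $\frac{2}{91} \approx 0.021978$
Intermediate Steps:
$k{\left(W,N \right)} = -3 + W N^{2}$ ($k{\left(W,N \right)} = N W N - 3 = W N^{2} - 3 = -3 + W N^{2}$)
$h{\left(K,c \right)} = - \frac{c}{6}$ ($h{\left(K,c \right)} = \frac{2 c}{-12} = 2 c \left(- \frac{1}{12}\right) = - \frac{c}{6}$)
$\frac{1}{h{\left(k{\left(10,-5 \right)},-273 \right)}} = \frac{1}{\left(- \frac{1}{6}\right) \left(-273\right)} = \frac{1}{\frac{91}{2}} = \frac{2}{91}$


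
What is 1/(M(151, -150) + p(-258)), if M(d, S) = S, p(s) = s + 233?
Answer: -1/175 ≈ -0.0057143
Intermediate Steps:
p(s) = 233 + s
1/(M(151, -150) + p(-258)) = 1/(-150 + (233 - 258)) = 1/(-150 - 25) = 1/(-175) = -1/175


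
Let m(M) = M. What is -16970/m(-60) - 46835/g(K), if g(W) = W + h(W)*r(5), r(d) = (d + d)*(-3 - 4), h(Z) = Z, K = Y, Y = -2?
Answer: -3902/69 ≈ -56.551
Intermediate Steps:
K = -2
r(d) = -14*d (r(d) = (2*d)*(-7) = -14*d)
g(W) = -69*W (g(W) = W + W*(-14*5) = W + W*(-70) = W - 70*W = -69*W)
-16970/m(-60) - 46835/g(K) = -16970/(-60) - 46835/((-69*(-2))) = -16970*(-1/60) - 46835/138 = 1697/6 - 46835*1/138 = 1697/6 - 46835/138 = -3902/69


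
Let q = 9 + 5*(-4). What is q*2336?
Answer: -25696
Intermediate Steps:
q = -11 (q = 9 - 20 = -11)
q*2336 = -11*2336 = -25696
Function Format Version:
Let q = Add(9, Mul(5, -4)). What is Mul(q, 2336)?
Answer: -25696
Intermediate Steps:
q = -11 (q = Add(9, -20) = -11)
Mul(q, 2336) = Mul(-11, 2336) = -25696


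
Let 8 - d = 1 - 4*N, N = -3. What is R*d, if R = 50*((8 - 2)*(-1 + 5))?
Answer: -6000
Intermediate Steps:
d = -5 (d = 8 - (1 - 4*(-3)) = 8 - (1 + 12) = 8 - 1*13 = 8 - 13 = -5)
R = 1200 (R = 50*(6*4) = 50*24 = 1200)
R*d = 1200*(-5) = -6000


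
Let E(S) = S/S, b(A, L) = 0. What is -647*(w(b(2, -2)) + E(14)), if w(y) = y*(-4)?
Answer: -647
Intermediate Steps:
w(y) = -4*y
E(S) = 1
-647*(w(b(2, -2)) + E(14)) = -647*(-4*0 + 1) = -647*(0 + 1) = -647*1 = -647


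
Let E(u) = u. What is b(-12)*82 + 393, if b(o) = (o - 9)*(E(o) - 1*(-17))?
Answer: -8217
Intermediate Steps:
b(o) = (-9 + o)*(17 + o) (b(o) = (o - 9)*(o - 1*(-17)) = (-9 + o)*(o + 17) = (-9 + o)*(17 + o))
b(-12)*82 + 393 = (-153 + (-12)² + 8*(-12))*82 + 393 = (-153 + 144 - 96)*82 + 393 = -105*82 + 393 = -8610 + 393 = -8217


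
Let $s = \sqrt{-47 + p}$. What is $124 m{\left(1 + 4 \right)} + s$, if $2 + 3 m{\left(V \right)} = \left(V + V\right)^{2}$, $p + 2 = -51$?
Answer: $\frac{12152}{3} + 10 i \approx 4050.7 + 10.0 i$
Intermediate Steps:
$p = -53$ ($p = -2 - 51 = -53$)
$m{\left(V \right)} = - \frac{2}{3} + \frac{4 V^{2}}{3}$ ($m{\left(V \right)} = - \frac{2}{3} + \frac{\left(V + V\right)^{2}}{3} = - \frac{2}{3} + \frac{\left(2 V\right)^{2}}{3} = - \frac{2}{3} + \frac{4 V^{2}}{3}$)
$s = 10 i$ ($s = \sqrt{-47 - 53} = \sqrt{-100} = 10 i \approx 10.0 i$)
$124 m{\left(1 + 4 \right)} + s = 124 \left(- \frac{2}{3} + \frac{4 \left(1 + 4\right)^{2}}{3}\right) + 10 i = 124 \left(- \frac{2}{3} + \frac{4 \cdot 5^{2}}{3}\right) + 10 i = 124 \left(- \frac{2}{3} + \frac{4}{3} \cdot 25\right) + 10 i = 124 \left(- \frac{2}{3} + \frac{100}{3}\right) + 10 i = 124 \cdot \frac{98}{3} + 10 i = \frac{12152}{3} + 10 i$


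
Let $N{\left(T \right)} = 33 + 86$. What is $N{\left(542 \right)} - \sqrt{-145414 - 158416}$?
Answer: $119 - i \sqrt{303830} \approx 119.0 - 551.21 i$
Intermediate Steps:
$N{\left(T \right)} = 119$
$N{\left(542 \right)} - \sqrt{-145414 - 158416} = 119 - \sqrt{-145414 - 158416} = 119 - \sqrt{-303830} = 119 - i \sqrt{303830}$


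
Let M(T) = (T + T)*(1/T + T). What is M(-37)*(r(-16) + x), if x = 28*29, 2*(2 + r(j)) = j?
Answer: 2197480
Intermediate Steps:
M(T) = 2*T*(T + 1/T) (M(T) = (2*T)*(T + 1/T) = 2*T*(T + 1/T))
r(j) = -2 + j/2
x = 812
M(-37)*(r(-16) + x) = (2 + 2*(-37)²)*((-2 + (½)*(-16)) + 812) = (2 + 2*1369)*((-2 - 8) + 812) = (2 + 2738)*(-10 + 812) = 2740*802 = 2197480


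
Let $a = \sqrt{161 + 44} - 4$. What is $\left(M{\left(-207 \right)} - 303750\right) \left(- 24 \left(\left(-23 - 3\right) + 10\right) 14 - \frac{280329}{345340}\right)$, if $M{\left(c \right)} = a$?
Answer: $- \frac{281924340768147}{172670} + \frac{1856267511 \sqrt{205}}{345340} \approx -1.6327 \cdot 10^{9}$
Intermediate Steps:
$a = -4 + \sqrt{205}$ ($a = \sqrt{205} - 4 = -4 + \sqrt{205} \approx 10.318$)
$M{\left(c \right)} = -4 + \sqrt{205}$
$\left(M{\left(-207 \right)} - 303750\right) \left(- 24 \left(\left(-23 - 3\right) + 10\right) 14 - \frac{280329}{345340}\right) = \left(\left(-4 + \sqrt{205}\right) - 303750\right) \left(- 24 \left(\left(-23 - 3\right) + 10\right) 14 - \frac{280329}{345340}\right) = \left(-303754 + \sqrt{205}\right) \left(- 24 \left(-26 + 10\right) 14 - \frac{280329}{345340}\right) = \left(-303754 + \sqrt{205}\right) \left(\left(-24\right) \left(-16\right) 14 - \frac{280329}{345340}\right) = \left(-303754 + \sqrt{205}\right) \left(384 \cdot 14 - \frac{280329}{345340}\right) = \left(-303754 + \sqrt{205}\right) \left(5376 - \frac{280329}{345340}\right) = \left(-303754 + \sqrt{205}\right) \frac{1856267511}{345340} = - \frac{281924340768147}{172670} + \frac{1856267511 \sqrt{205}}{345340}$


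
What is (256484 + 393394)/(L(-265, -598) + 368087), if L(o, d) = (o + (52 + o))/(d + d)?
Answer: 388627044/220116265 ≈ 1.7656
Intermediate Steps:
L(o, d) = (52 + 2*o)/(2*d) (L(o, d) = (52 + 2*o)/((2*d)) = (52 + 2*o)*(1/(2*d)) = (52 + 2*o)/(2*d))
(256484 + 393394)/(L(-265, -598) + 368087) = (256484 + 393394)/((26 - 265)/(-598) + 368087) = 649878/(-1/598*(-239) + 368087) = 649878/(239/598 + 368087) = 649878/(220116265/598) = 649878*(598/220116265) = 388627044/220116265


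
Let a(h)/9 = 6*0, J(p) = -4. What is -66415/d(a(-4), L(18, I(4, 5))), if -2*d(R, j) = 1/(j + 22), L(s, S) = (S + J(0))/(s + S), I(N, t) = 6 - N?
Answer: 2908977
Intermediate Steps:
L(s, S) = (-4 + S)/(S + s) (L(s, S) = (S - 4)/(s + S) = (-4 + S)/(S + s))
a(h) = 0 (a(h) = 9*(6*0) = 9*0 = 0)
d(R, j) = -1/(2*(22 + j)) (d(R, j) = -1/(2*(j + 22)) = -1/(2*(22 + j)))
-66415/d(a(-4), L(18, I(4, 5))) = -66415/((-1/(44 + 2*((-4 + (6 - 1*4))/((6 - 1*4) + 18))))) = -66415/((-1/(44 + 2*((-4 + (6 - 4))/((6 - 4) + 18))))) = -66415/((-1/(44 + 2*((-4 + 2)/(2 + 18))))) = -66415/((-1/(44 + 2*(-2/20)))) = -66415/((-1/(44 + 2*((1/20)*(-2))))) = -66415/((-1/(44 + 2*(-⅒)))) = -66415/((-1/(44 - ⅕))) = -66415/((-1/219/5)) = -66415/((-1*5/219)) = -66415/(-5/219) = -66415*(-219)/5 = -1*(-2908977) = 2908977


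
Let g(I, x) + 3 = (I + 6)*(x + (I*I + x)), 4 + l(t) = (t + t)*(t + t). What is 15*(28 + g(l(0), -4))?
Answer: 615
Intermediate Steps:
l(t) = -4 + 4*t**2 (l(t) = -4 + (t + t)*(t + t) = -4 + (2*t)*(2*t) = -4 + 4*t**2)
g(I, x) = -3 + (6 + I)*(I**2 + 2*x) (g(I, x) = -3 + (I + 6)*(x + (I*I + x)) = -3 + (6 + I)*(x + (I**2 + x)) = -3 + (6 + I)*(x + (x + I**2)) = -3 + (6 + I)*(I**2 + 2*x))
15*(28 + g(l(0), -4)) = 15*(28 + (-3 + (-4 + 4*0**2)**3 + 6*(-4 + 4*0**2)**2 + 12*(-4) + 2*(-4 + 4*0**2)*(-4))) = 15*(28 + (-3 + (-4 + 4*0)**3 + 6*(-4 + 4*0)**2 - 48 + 2*(-4 + 4*0)*(-4))) = 15*(28 + (-3 + (-4 + 0)**3 + 6*(-4 + 0)**2 - 48 + 2*(-4 + 0)*(-4))) = 15*(28 + (-3 + (-4)**3 + 6*(-4)**2 - 48 + 2*(-4)*(-4))) = 15*(28 + (-3 - 64 + 6*16 - 48 + 32)) = 15*(28 + (-3 - 64 + 96 - 48 + 32)) = 15*(28 + 13) = 15*41 = 615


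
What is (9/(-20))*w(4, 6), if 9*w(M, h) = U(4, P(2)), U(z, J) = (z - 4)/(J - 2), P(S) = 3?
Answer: 0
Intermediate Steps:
U(z, J) = (-4 + z)/(-2 + J)
w(M, h) = 0 (w(M, h) = ((-4 + 4)/(-2 + 3))/9 = (0/1)/9 = (1*0)/9 = (⅑)*0 = 0)
(9/(-20))*w(4, 6) = (9/(-20))*0 = (9*(-1/20))*0 = -9/20*0 = 0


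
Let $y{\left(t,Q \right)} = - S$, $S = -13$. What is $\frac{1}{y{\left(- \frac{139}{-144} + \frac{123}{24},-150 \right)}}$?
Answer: $\frac{1}{13} \approx 0.076923$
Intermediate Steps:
$y{\left(t,Q \right)} = 13$ ($y{\left(t,Q \right)} = \left(-1\right) \left(-13\right) = 13$)
$\frac{1}{y{\left(- \frac{139}{-144} + \frac{123}{24},-150 \right)}} = \frac{1}{13}$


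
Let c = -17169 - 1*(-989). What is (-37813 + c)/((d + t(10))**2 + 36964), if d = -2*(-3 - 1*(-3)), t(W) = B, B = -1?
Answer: -53993/36965 ≈ -1.4607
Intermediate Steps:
t(W) = -1
d = 0 (d = -2*(-3 + 3) = -2*0 = 0)
c = -16180 (c = -17169 + 989 = -16180)
(-37813 + c)/((d + t(10))**2 + 36964) = (-37813 - 16180)/((0 - 1)**2 + 36964) = -53993/((-1)**2 + 36964) = -53993/(1 + 36964) = -53993/36965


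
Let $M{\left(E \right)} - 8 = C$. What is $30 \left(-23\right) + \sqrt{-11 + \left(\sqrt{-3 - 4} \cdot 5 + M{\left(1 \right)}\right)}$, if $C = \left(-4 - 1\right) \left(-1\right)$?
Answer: $-690 + \sqrt{2 + 5 i \sqrt{7}} \approx -687.23 + 2.3853 i$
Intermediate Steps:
$C = 5$ ($C = \left(-5\right) \left(-1\right) = 5$)
$M{\left(E \right)} = 13$ ($M{\left(E \right)} = 8 + 5 = 13$)
$30 \left(-23\right) + \sqrt{-11 + \left(\sqrt{-3 - 4} \cdot 5 + M{\left(1 \right)}\right)} = 30 \left(-23\right) + \sqrt{-11 + \left(\sqrt{-3 - 4} \cdot 5 + 13\right)} = -690 + \sqrt{-11 + \left(\sqrt{-7} \cdot 5 + 13\right)} = -690 + \sqrt{-11 + \left(i \sqrt{7} \cdot 5 + 13\right)} = -690 + \sqrt{-11 + \left(5 i \sqrt{7} + 13\right)} = -690 + \sqrt{-11 + \left(13 + 5 i \sqrt{7}\right)} = -690 + \sqrt{2 + 5 i \sqrt{7}}$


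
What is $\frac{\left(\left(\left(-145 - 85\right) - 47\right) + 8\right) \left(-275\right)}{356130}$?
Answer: $\frac{14795}{71226} \approx 0.20772$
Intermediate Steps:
$\frac{\left(\left(\left(-145 - 85\right) - 47\right) + 8\right) \left(-275\right)}{356130} = \left(\left(-230 - 47\right) + 8\right) \left(-275\right) \frac{1}{356130} = \left(-277 + 8\right) \left(-275\right) \frac{1}{356130} = \left(-269\right) \left(-275\right) \frac{1}{356130} = 73975 \cdot \frac{1}{356130} = \frac{14795}{71226}$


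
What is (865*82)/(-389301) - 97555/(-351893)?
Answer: 13018488565/136992296793 ≈ 0.095031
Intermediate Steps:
(865*82)/(-389301) - 97555/(-351893) = 70930*(-1/389301) - 97555*(-1/351893) = -70930/389301 + 97555/351893 = 13018488565/136992296793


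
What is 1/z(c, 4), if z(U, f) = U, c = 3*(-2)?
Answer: -⅙ ≈ -0.16667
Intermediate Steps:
c = -6
1/z(c, 4) = 1/(-6) = -⅙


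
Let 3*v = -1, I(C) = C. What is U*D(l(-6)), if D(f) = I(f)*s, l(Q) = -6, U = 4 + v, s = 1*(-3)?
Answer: 66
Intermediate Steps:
v = -1/3 (v = (1/3)*(-1) = -1/3 ≈ -0.33333)
s = -3
U = 11/3 (U = 4 - 1/3 = 11/3 ≈ 3.6667)
D(f) = -3*f (D(f) = f*(-3) = -3*f)
U*D(l(-6)) = 11*(-3*(-6))/3 = (11/3)*18 = 66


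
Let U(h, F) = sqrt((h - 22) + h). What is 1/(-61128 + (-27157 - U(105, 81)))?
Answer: -88285/7794241037 + 2*sqrt(47)/7794241037 ≈ -1.1325e-5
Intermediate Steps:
U(h, F) = sqrt(-22 + 2*h) (U(h, F) = sqrt((-22 + h) + h) = sqrt(-22 + 2*h))
1/(-61128 + (-27157 - U(105, 81))) = 1/(-61128 + (-27157 - sqrt(-22 + 2*105))) = 1/(-61128 + (-27157 - sqrt(-22 + 210))) = 1/(-61128 + (-27157 - sqrt(188))) = 1/(-61128 + (-27157 - 2*sqrt(47))) = 1/(-88285 - 2*sqrt(47))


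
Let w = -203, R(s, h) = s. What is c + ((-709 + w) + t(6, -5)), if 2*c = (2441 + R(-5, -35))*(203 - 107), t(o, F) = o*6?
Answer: 116052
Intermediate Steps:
t(o, F) = 6*o
c = 116928 (c = ((2441 - 5)*(203 - 107))/2 = (2436*96)/2 = (1/2)*233856 = 116928)
c + ((-709 + w) + t(6, -5)) = 116928 + ((-709 - 203) + 6*6) = 116928 + (-912 + 36) = 116928 - 876 = 116052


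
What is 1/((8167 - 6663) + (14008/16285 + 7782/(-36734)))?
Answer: 299106595/450050238881 ≈ 0.00066461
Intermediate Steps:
1/((8167 - 6663) + (14008/16285 + 7782/(-36734))) = 1/(1504 + (14008*(1/16285) + 7782*(-1/36734))) = 1/(1504 + (14008/16285 - 3891/18367)) = 1/(1504 + 193920001/299106595) = 1/(450050238881/299106595) = 299106595/450050238881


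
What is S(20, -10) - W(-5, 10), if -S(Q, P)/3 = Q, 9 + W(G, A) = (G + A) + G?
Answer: -51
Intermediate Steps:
W(G, A) = -9 + A + 2*G (W(G, A) = -9 + ((G + A) + G) = -9 + ((A + G) + G) = -9 + (A + 2*G) = -9 + A + 2*G)
S(Q, P) = -3*Q
S(20, -10) - W(-5, 10) = -3*20 - (-9 + 10 + 2*(-5)) = -60 - (-9 + 10 - 10) = -60 - 1*(-9) = -60 + 9 = -51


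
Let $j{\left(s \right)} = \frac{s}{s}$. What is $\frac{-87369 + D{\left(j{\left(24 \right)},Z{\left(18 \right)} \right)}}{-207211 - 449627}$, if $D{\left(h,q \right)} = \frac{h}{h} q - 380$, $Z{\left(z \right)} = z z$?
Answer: $\frac{6725}{50526} \approx 0.1331$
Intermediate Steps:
$Z{\left(z \right)} = z^{2}$
$j{\left(s \right)} = 1$
$D{\left(h,q \right)} = -380 + q$ ($D{\left(h,q \right)} = 1 q - 380 = q - 380 = -380 + q$)
$\frac{-87369 + D{\left(j{\left(24 \right)},Z{\left(18 \right)} \right)}}{-207211 - 449627} = \frac{-87369 - \left(380 - 18^{2}\right)}{-207211 - 449627} = \frac{-87369 + \left(-380 + 324\right)}{-656838} = \left(-87369 - 56\right) \left(- \frac{1}{656838}\right) = \left(-87425\right) \left(- \frac{1}{656838}\right) = \frac{6725}{50526}$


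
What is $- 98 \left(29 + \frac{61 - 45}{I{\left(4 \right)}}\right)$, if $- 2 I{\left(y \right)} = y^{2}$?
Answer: $-2646$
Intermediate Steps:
$I{\left(y \right)} = - \frac{y^{2}}{2}$
$- 98 \left(29 + \frac{61 - 45}{I{\left(4 \right)}}\right) = - 98 \left(29 + \frac{61 - 45}{\left(- \frac{1}{2}\right) 4^{2}}\right) = - 98 \left(29 + \frac{16}{\left(- \frac{1}{2}\right) 16}\right) = - 98 \left(29 + \frac{16}{-8}\right) = - 98 \left(29 + 16 \left(- \frac{1}{8}\right)\right) = - 98 \left(29 - 2\right) = \left(-98\right) 27 = -2646$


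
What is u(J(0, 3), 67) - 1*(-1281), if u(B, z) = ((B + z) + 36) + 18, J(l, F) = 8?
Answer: 1410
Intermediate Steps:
u(B, z) = 54 + B + z (u(B, z) = (36 + B + z) + 18 = 54 + B + z)
u(J(0, 3), 67) - 1*(-1281) = (54 + 8 + 67) - 1*(-1281) = 129 + 1281 = 1410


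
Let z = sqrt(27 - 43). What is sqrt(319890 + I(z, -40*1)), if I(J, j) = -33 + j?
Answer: sqrt(319817) ≈ 565.52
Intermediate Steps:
z = 4*I (z = sqrt(-16) = 4*I ≈ 4.0*I)
sqrt(319890 + I(z, -40*1)) = sqrt(319890 + (-33 - 40*1)) = sqrt(319890 + (-33 - 40)) = sqrt(319890 - 73) = sqrt(319817)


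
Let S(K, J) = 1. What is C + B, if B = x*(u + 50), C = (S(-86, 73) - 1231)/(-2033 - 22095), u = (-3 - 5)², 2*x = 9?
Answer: 6189447/12064 ≈ 513.05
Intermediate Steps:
x = 9/2 (x = (½)*9 = 9/2 ≈ 4.5000)
u = 64 (u = (-8)² = 64)
C = 615/12064 (C = (1 - 1231)/(-2033 - 22095) = -1230/(-24128) = -1230*(-1/24128) = 615/12064 ≈ 0.050978)
B = 513 (B = 9*(64 + 50)/2 = (9/2)*114 = 513)
C + B = 615/12064 + 513 = 6189447/12064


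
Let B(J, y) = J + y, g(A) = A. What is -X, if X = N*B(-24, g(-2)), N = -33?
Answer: -858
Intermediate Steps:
X = 858 (X = -33*(-24 - 2) = -33*(-26) = 858)
-X = -1*858 = -858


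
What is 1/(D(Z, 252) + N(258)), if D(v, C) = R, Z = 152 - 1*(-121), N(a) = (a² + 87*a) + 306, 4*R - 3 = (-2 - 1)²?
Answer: 1/89319 ≈ 1.1196e-5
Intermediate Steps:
R = 3 (R = ¾ + (-2 - 1)²/4 = ¾ + (¼)*(-3)² = ¾ + (¼)*9 = ¾ + 9/4 = 3)
N(a) = 306 + a² + 87*a
Z = 273 (Z = 152 + 121 = 273)
D(v, C) = 3
1/(D(Z, 252) + N(258)) = 1/(3 + (306 + 258² + 87*258)) = 1/(3 + (306 + 66564 + 22446)) = 1/(3 + 89316) = 1/89319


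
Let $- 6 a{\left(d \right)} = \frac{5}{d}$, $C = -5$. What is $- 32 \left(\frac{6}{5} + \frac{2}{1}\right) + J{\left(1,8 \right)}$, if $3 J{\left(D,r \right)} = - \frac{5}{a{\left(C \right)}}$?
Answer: $- \frac{562}{5} \approx -112.4$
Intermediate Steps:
$a{\left(d \right)} = - \frac{5}{6 d}$ ($a{\left(d \right)} = - \frac{5 \frac{1}{d}}{6} = - \frac{5}{6 d}$)
$J{\left(D,r \right)} = -10$ ($J{\left(D,r \right)} = \frac{\left(-5\right) \frac{1}{\left(- \frac{5}{6}\right) \frac{1}{-5}}}{3} = \frac{\left(-5\right) \frac{1}{\left(- \frac{5}{6}\right) \left(- \frac{1}{5}\right)}}{3} = \frac{\left(-5\right) \frac{1}{\frac{1}{6}}}{3} = \frac{\left(-5\right) 6}{3} = \frac{1}{3} \left(-30\right) = -10$)
$- 32 \left(\frac{6}{5} + \frac{2}{1}\right) + J{\left(1,8 \right)} = - 32 \left(\frac{6}{5} + \frac{2}{1}\right) - 10 = - 32 \left(6 \cdot \frac{1}{5} + 2 \cdot 1\right) - 10 = - 32 \left(\frac{6}{5} + 2\right) - 10 = \left(-32\right) \frac{16}{5} - 10 = - \frac{512}{5} - 10 = - \frac{562}{5}$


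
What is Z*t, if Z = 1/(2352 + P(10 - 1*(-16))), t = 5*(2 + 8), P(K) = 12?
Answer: 25/1182 ≈ 0.021151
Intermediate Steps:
t = 50 (t = 5*10 = 50)
Z = 1/2364 (Z = 1/(2352 + 12) = 1/2364 ≈ 0.00042301)
Z*t = (1/2364)*50 = 25/1182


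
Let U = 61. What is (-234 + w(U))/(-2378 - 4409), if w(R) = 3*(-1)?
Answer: 237/6787 ≈ 0.034920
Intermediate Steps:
w(R) = -3
(-234 + w(U))/(-2378 - 4409) = (-234 - 3)/(-2378 - 4409) = -237/(-6787) = -237*(-1/6787) = 237/6787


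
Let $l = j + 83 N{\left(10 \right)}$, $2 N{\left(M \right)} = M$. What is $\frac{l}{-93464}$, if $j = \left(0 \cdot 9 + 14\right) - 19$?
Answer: $- \frac{205}{46732} \approx -0.0043867$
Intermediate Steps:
$N{\left(M \right)} = \frac{M}{2}$
$j = -5$ ($j = \left(0 + 14\right) - 19 = 14 - 19 = -5$)
$l = 410$ ($l = -5 + 83 \cdot \frac{1}{2} \cdot 10 = -5 + 83 \cdot 5 = -5 + 415 = 410$)
$\frac{l}{-93464} = \frac{410}{-93464} = 410 \left(- \frac{1}{93464}\right) = - \frac{205}{46732}$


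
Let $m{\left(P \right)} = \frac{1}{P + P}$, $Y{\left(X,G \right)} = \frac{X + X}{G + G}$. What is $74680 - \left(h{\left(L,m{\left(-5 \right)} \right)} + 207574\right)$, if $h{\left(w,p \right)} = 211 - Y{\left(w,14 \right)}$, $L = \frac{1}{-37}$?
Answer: $- \frac{68948391}{518} \approx -1.3311 \cdot 10^{5}$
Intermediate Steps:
$L = - \frac{1}{37} \approx -0.027027$
$Y{\left(X,G \right)} = \frac{X}{G}$ ($Y{\left(X,G \right)} = \frac{2 X}{2 G} = 2 X \frac{1}{2 G} = \frac{X}{G}$)
$m{\left(P \right)} = \frac{1}{2 P}$
$h{\left(w,p \right)} = 211 - \frac{w}{14}$
$74680 - \left(h{\left(L,m{\left(-5 \right)} \right)} + 207574\right) = 74680 - \left(\left(211 - - \frac{1}{518}\right) + 207574\right) = 74680 - \left(\left(211 + \frac{1}{518}\right) + 207574\right) = 74680 - \left(\frac{109299}{518} + 207574\right) = 74680 - \frac{107632631}{518} = - \frac{68948391}{518}$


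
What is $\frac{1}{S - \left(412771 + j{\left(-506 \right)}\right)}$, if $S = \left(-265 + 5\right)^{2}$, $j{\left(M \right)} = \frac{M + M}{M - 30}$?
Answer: $- \frac{134}{46253167} \approx -2.8971 \cdot 10^{-6}$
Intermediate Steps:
$j{\left(M \right)} = \frac{2 M}{-30 + M}$
$S = 67600$ ($S = \left(-260\right)^{2} = 67600$)
$\frac{1}{S - \left(412771 + j{\left(-506 \right)}\right)} = \frac{1}{67600 - \left(412771 + 2 \left(-506\right) \frac{1}{-30 - 506}\right)} = \frac{1}{67600 - \left(412771 + 2 \left(-506\right) \frac{1}{-536}\right)} = \frac{1}{67600 - \left(412771 + 2 \left(-506\right) \left(- \frac{1}{536}\right)\right)} = \frac{1}{67600 - \frac{55311567}{134}} = \frac{1}{- \frac{46253167}{134}} = - \frac{134}{46253167}$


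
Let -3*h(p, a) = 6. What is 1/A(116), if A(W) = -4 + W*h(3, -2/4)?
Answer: -1/236 ≈ -0.0042373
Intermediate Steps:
h(p, a) = -2 (h(p, a) = -1/3*6 = -2)
A(W) = -4 - 2*W (A(W) = -4 + W*(-2) = -4 - 2*W)
1/A(116) = 1/(-4 - 2*116) = 1/(-4 - 232) = 1/(-236) = -1/236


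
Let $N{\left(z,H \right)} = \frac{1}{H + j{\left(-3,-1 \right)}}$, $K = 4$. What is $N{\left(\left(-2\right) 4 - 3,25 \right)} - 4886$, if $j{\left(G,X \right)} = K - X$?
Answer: $- \frac{146579}{30} \approx -4886.0$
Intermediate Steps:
$j{\left(G,X \right)} = 4 - X$
$N{\left(z,H \right)} = \frac{1}{5 + H}$ ($N{\left(z,H \right)} = \frac{1}{H + \left(4 - -1\right)} = \frac{1}{H + \left(4 + 1\right)} = \frac{1}{H + 5} = \frac{1}{5 + H}$)
$N{\left(\left(-2\right) 4 - 3,25 \right)} - 4886 = \frac{1}{5 + 25} - 4886 = \frac{1}{30} - 4886 = - \frac{146579}{30}$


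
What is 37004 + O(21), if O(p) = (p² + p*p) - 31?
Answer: 37855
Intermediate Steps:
O(p) = -31 + 2*p² (O(p) = (p² + p²) - 31 = 2*p² - 31 = -31 + 2*p²)
37004 + O(21) = 37004 + (-31 + 2*21²) = 37004 + (-31 + 2*441) = 37004 + (-31 + 882) = 37004 + 851 = 37855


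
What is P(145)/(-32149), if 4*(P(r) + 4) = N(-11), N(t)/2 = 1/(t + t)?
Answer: 177/1414556 ≈ 0.00012513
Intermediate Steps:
N(t) = 1/t (N(t) = 2/(t + t) = 2/((2*t)) = 2*(1/(2*t)) = 1/t)
P(r) = -177/44 (P(r) = -4 + (¼)/(-11) = -4 + (¼)*(-1/11) = -4 - 1/44 = -177/44)
P(145)/(-32149) = -177/44/(-32149) = -177/44*(-1/32149) = 177/1414556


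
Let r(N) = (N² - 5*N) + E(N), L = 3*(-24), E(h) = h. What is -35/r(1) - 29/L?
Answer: 869/72 ≈ 12.069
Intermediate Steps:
L = -72
r(N) = N² - 4*N (r(N) = (N² - 5*N) + N = N² - 4*N)
-35/r(1) - 29/L = -35/(-4 + 1) - 29/(-72) = -35/(1*(-3)) - 29*(-1/72) = -35/(-3) + 29/72 = -35*(-⅓) + 29/72 = 35/3 + 29/72 = 869/72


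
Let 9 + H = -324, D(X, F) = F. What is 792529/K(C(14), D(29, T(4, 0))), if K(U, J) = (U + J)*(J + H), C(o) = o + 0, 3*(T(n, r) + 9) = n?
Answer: -7132761/19418 ≈ -367.33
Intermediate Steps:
T(n, r) = -9 + n/3
H = -333 (H = -9 - 324 = -333)
C(o) = o
K(U, J) = (-333 + J)*(J + U) (K(U, J) = (U + J)*(J - 333) = (J + U)*(-333 + J) = (-333 + J)*(J + U))
792529/K(C(14), D(29, T(4, 0))) = 792529/((-9 + (1/3)*4)**2 - 333*(-9 + (1/3)*4) - 333*14 + (-9 + (1/3)*4)*14) = 792529/((-9 + 4/3)**2 - 333*(-9 + 4/3) - 4662 + (-9 + 4/3)*14) = 792529/((-23/3)**2 - 333*(-23/3) - 4662 - 23/3*14) = 792529/(529/9 + 2553 - 4662 - 322/3) = 792529/(-19418/9) = 792529*(-9/19418) = -7132761/19418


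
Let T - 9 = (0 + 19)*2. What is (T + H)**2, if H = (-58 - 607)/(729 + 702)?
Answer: 4434494464/2047761 ≈ 2165.5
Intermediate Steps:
T = 47 (T = 9 + (0 + 19)*2 = 9 + 19*2 = 9 + 38 = 47)
H = -665/1431 ≈ -0.46471
(T + H)**2 = (47 - 665/1431)**2 = (66592/1431)**2 = 4434494464/2047761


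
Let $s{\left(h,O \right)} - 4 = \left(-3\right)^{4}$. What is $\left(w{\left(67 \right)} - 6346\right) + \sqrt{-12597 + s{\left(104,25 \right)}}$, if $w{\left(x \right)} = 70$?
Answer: $-6276 + 4 i \sqrt{782} \approx -6276.0 + 111.86 i$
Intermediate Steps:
$s{\left(h,O \right)} = 85$ ($s{\left(h,O \right)} = 4 + \left(-3\right)^{4} = 4 + 81 = 85$)
$\left(w{\left(67 \right)} - 6346\right) + \sqrt{-12597 + s{\left(104,25 \right)}} = \left(70 - 6346\right) + \sqrt{-12597 + 85} = -6276 + \sqrt{-12512} = -6276 + 4 i \sqrt{782}$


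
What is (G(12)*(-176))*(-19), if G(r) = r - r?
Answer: 0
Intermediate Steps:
G(r) = 0
(G(12)*(-176))*(-19) = (0*(-176))*(-19) = 0*(-19) = 0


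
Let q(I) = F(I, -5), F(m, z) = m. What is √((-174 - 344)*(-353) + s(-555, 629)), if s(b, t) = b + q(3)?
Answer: √182302 ≈ 426.97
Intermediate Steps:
q(I) = I
s(b, t) = 3 + b (s(b, t) = b + 3 = 3 + b)
√((-174 - 344)*(-353) + s(-555, 629)) = √((-174 - 344)*(-353) + (3 - 555)) = √(-518*(-353) - 552) = √(182854 - 552) = √182302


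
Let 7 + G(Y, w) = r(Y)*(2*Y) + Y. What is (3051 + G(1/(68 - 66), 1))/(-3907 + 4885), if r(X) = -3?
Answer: 6083/1956 ≈ 3.1099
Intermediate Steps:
G(Y, w) = -7 - 5*Y (G(Y, w) = -7 + (-6*Y + Y) = -7 - 5*Y)
(3051 + G(1/(68 - 66), 1))/(-3907 + 4885) = (3051 + (-7 - 5/(68 - 66)))/(-3907 + 4885) = (3051 + (-7 - 5/2))/978 = (3051 + (-7 - 5*1/2))*(1/978) = (3051 + (-7 - 5/2))*(1/978) = (3051 - 19/2)*(1/978) = (6083/2)*(1/978) = 6083/1956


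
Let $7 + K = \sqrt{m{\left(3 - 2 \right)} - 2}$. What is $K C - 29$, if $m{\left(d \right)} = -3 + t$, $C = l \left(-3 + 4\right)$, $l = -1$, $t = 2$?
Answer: $-22 - i \sqrt{3} \approx -22.0 - 1.732 i$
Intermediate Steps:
$C = -1$ ($C = - (-3 + 4) = \left(-1\right) 1 = -1$)
$m{\left(d \right)} = -1$ ($m{\left(d \right)} = -3 + 2 = -1$)
$K = -7 + i \sqrt{3}$ ($K = -7 + \sqrt{-1 - 2} = -7 + \sqrt{-3} = -7 + i \sqrt{3} \approx -7.0 + 1.732 i$)
$K C - 29 = \left(-7 + i \sqrt{3}\right) \left(-1\right) - 29 = \left(7 - i \sqrt{3}\right) - 29 = -22 - i \sqrt{3}$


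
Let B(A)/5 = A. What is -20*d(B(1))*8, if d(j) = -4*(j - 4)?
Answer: 640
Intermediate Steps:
B(A) = 5*A
d(j) = 16 - 4*j (d(j) = -4*(-4 + j) = 16 - 4*j)
-20*d(B(1))*8 = -20*(16 - 20)*8 = -20*(-4)*8 = 80*8 = 640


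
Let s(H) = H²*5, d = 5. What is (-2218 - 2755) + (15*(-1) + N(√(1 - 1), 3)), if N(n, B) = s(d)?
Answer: -4863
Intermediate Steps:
s(H) = 5*H²
N(n, B) = 125 (N(n, B) = 5*5² = 5*25 = 125)
(-2218 - 2755) + (15*(-1) + N(√(1 - 1), 3)) = (-2218 - 2755) + (15*(-1) + 125) = -4973 + (-15 + 125) = -4973 + 110 = -4863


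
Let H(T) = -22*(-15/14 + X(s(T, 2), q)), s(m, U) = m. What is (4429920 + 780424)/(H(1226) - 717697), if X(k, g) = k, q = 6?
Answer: -18236204/2606259 ≈ -6.9971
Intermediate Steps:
H(T) = 165/7 - 22*T (H(T) = -22*(-15/14 + T) = 165/7 - 22*T)
(4429920 + 780424)/(H(1226) - 717697) = (4429920 + 780424)/((165/7 - 22*1226) - 717697) = 5210344/((165/7 - 26972) - 717697) = 5210344/(-188639/7 - 717697) = 5210344/(-5212518/7) = 5210344*(-7/5212518) = -18236204/2606259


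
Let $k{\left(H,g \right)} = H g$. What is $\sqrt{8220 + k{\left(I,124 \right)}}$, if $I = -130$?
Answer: $10 i \sqrt{79} \approx 88.882 i$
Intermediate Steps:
$\sqrt{8220 + k{\left(I,124 \right)}} = \sqrt{8220 - 16120} = \sqrt{-7900} = 10 i \sqrt{79}$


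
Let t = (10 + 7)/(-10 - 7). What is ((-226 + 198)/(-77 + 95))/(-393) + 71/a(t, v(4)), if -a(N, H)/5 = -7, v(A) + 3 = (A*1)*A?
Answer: 251617/123795 ≈ 2.0325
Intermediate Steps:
v(A) = -3 + A**2 (v(A) = -3 + (A*1)*A = -3 + A*A = -3 + A**2)
t = -1 (t = 17/(-17) = 17*(-1/17) = -1)
a(N, H) = 35 (a(N, H) = -5*(-7) = 35)
((-226 + 198)/(-77 + 95))/(-393) + 71/a(t, v(4)) = ((-226 + 198)/(-77 + 95))/(-393) + 71/35 = -28/18*(-1/393) + 71*(1/35) = -28*1/18*(-1/393) + 71/35 = -14/9*(-1/393) + 71/35 = 14/3537 + 71/35 = 251617/123795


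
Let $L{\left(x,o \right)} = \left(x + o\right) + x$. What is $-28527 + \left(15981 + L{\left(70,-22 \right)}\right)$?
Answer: $-12428$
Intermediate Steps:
$L{\left(x,o \right)} = o + 2 x$ ($L{\left(x,o \right)} = \left(o + x\right) + x = o + 2 x$)
$-28527 + \left(15981 + L{\left(70,-22 \right)}\right) = -28527 + \left(15981 + \left(-22 + 2 \cdot 70\right)\right) = -28527 + \left(15981 + \left(-22 + 140\right)\right) = -28527 + \left(15981 + 118\right) = -28527 + 16099 = -12428$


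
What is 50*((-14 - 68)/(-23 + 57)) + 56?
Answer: -1098/17 ≈ -64.588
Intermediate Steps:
50*((-14 - 68)/(-23 + 57)) + 56 = 50*(-82/34) + 56 = 50*(-82*1/34) + 56 = 50*(-41/17) + 56 = -2050/17 + 56 = -1098/17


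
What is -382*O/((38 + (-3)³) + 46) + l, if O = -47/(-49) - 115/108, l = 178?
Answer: 26953085/150822 ≈ 178.71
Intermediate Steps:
O = -559/5292 (O = -47*(-1/49) - 115*1/108 = 47/49 - 115/108 = -559/5292 ≈ -0.10563)
-382*O/((38 + (-3)³) + 46) + l = -(-106769)/(2646*((38 + (-3)³) + 46)) + 178 = -(-106769)/(2646*((38 - 27) + 46)) + 178 = -(-106769)/(2646*(11 + 46)) + 178 = -(-106769)/(2646*57) + 178 = -382*(-559/301644) + 178 = 106769/150822 + 178 = 26953085/150822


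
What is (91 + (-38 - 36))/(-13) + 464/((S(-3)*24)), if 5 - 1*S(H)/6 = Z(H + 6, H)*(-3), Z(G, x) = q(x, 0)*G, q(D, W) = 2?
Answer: -3142/2691 ≈ -1.1676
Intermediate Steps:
Z(G, x) = 2*G
S(H) = 246 + 36*H (S(H) = 30 - 6*2*(H + 6)*(-3) = 30 - 6*2*(6 + H)*(-3) = 30 - 6*(12 + 2*H)*(-3) = 30 - 6*(-36 - 6*H) = 30 + (216 + 36*H) = 246 + 36*H)
(91 + (-38 - 36))/(-13) + 464/((S(-3)*24)) = (91 + (-38 - 36))/(-13) + 464/(((246 + 36*(-3))*24)) = (91 - 74)*(-1/13) + 464/(((246 - 108)*24)) = 17*(-1/13) + 464/((138*24)) = -17/13 + 464/3312 = -17/13 + 464*(1/3312) = -17/13 + 29/207 = -3142/2691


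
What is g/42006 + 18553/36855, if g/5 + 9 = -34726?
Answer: -1873818269/516043710 ≈ -3.6311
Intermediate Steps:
g = -173675 (g = -45 + 5*(-34726) = -45 - 173630 = -173675)
g/42006 + 18553/36855 = -173675/42006 + 18553/36855 = -1873818269/516043710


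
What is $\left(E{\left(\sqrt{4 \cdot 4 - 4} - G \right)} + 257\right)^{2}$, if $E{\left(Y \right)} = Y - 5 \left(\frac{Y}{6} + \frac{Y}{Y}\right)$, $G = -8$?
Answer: $\frac{\left(760 + \sqrt{3}\right)^{2}}{9} \approx 64471.0$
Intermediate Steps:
$E{\left(Y \right)} = -5 + \frac{Y}{6}$ ($E{\left(Y \right)} = Y - 5 \left(Y \frac{1}{6} + 1\right) = Y - 5 \left(\frac{Y}{6} + 1\right) = Y - 5 \left(1 + \frac{Y}{6}\right) = Y - \left(5 + \frac{5 Y}{6}\right) = -5 + \frac{Y}{6}$)
$\left(E{\left(\sqrt{4 \cdot 4 - 4} - G \right)} + 257\right)^{2} = \left(\left(-5 + \frac{\sqrt{4 \cdot 4 - 4} - -8}{6}\right) + 257\right)^{2} = \left(\left(-5 + \frac{\sqrt{16 - 4} + 8}{6}\right) + 257\right)^{2} = \left(\left(-5 + \frac{\sqrt{12} + 8}{6}\right) + 257\right)^{2} = \left(\left(-5 + \frac{2 \sqrt{3} + 8}{6}\right) + 257\right)^{2} = \left(\left(-5 + \frac{8 + 2 \sqrt{3}}{6}\right) + 257\right)^{2} = \left(\left(-5 + \left(\frac{4}{3} + \frac{\sqrt{3}}{3}\right)\right) + 257\right)^{2} = \left(\left(- \frac{11}{3} + \frac{\sqrt{3}}{3}\right) + 257\right)^{2} = \left(\frac{760}{3} + \frac{\sqrt{3}}{3}\right)^{2}$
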